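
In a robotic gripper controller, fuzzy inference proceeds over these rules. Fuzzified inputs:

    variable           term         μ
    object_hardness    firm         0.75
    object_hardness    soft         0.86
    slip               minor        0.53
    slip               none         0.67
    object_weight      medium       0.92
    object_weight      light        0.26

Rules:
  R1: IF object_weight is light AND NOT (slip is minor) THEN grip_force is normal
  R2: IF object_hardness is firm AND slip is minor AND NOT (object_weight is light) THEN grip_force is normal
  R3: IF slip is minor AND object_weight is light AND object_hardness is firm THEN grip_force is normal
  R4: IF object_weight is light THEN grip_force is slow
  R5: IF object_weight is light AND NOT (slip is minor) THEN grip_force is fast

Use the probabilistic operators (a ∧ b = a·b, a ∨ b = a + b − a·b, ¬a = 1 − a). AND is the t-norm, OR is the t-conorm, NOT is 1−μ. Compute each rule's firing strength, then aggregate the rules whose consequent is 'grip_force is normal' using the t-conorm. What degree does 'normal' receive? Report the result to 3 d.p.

R1: light=0.26, ¬minor=1−0.53=0.47; AND[a·b] → w = 0.1222
R2: firm=0.75, minor=0.53, ¬light=1−0.26=0.74; AND[a·b] → w = 0.2942
R3: minor=0.53, light=0.26, firm=0.75; AND[a·b] → w = 0.1033
R4: light=0.26 → w = 0.2600
R5: light=0.26, ¬minor=1−0.53=0.47; AND[a·b] → w = 0.1222
Rules with consequent 'normal': {R1, R2, R3} → strengths 0.1222, 0.2942, 0.1033
Aggregate via t-conorm [a + b − a·b]: 0.4444

0.444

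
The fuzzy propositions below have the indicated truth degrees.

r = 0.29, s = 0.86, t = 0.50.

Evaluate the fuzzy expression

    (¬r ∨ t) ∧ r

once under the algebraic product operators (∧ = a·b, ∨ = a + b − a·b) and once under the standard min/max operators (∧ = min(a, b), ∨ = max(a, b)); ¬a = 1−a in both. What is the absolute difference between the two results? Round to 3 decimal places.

0.042

Under algebraic product:
  ¬r = 1 − 0.2900 = 0.7100
  ¬r ∨ t = a + b − a·b on (0.7100, 0.5000) = 0.8550
  (¬r ∨ t) ∧ r = a·b on (0.8550, 0.2900) = 0.2479
  → value = 0.2479
Under standard min/max:
  ¬r = 1 − 0.29 = 0.71
  ¬r ∨ t = max(a, b) on (0.71, 0.50) = 0.71
  (¬r ∨ t) ∧ r = min(a, b) on (0.71, 0.29) = 0.29
  → value = 0.2900
|0.2479 − 0.2900| = 0.042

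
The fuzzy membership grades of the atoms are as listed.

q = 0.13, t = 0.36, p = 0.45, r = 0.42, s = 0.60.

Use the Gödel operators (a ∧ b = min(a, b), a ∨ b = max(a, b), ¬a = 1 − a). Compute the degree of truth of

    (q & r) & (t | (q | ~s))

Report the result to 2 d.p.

q & r = min(a, b) on (0.13, 0.42) = 0.13
~s = 1 − 0.60 = 0.40
q | ~s = max(a, b) on (0.13, 0.40) = 0.40
t | (q | ~s) = max(a, b) on (0.36, 0.40) = 0.40
(q & r) & (t | (q | ~s)) = min(a, b) on (0.13, 0.40) = 0.13

0.13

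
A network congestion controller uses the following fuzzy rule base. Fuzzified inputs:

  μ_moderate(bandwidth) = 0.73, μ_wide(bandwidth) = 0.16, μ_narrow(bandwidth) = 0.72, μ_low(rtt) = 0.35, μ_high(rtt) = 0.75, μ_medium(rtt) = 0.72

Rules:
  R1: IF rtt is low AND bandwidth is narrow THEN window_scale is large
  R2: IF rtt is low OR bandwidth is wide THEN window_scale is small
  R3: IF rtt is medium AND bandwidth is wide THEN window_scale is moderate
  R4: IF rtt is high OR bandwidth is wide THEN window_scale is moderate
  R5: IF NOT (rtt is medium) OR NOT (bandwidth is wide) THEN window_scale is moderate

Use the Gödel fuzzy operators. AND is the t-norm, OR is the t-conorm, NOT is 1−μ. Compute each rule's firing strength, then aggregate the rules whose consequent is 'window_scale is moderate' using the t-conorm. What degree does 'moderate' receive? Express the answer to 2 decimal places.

R1: low=0.35, narrow=0.72; AND[min(a, b)] → w = 0.35
R2: low=0.35, wide=0.16; OR[max(a, b)] → w = 0.35
R3: medium=0.72, wide=0.16; AND[min(a, b)] → w = 0.16
R4: high=0.75, wide=0.16; OR[max(a, b)] → w = 0.75
R5: ¬medium=1−0.72=0.28, ¬wide=1−0.16=0.84; OR[max(a, b)] → w = 0.84
Rules with consequent 'moderate': {R3, R4, R5} → strengths 0.16, 0.75, 0.84
Aggregate via t-conorm [max(a, b)]: 0.84

0.84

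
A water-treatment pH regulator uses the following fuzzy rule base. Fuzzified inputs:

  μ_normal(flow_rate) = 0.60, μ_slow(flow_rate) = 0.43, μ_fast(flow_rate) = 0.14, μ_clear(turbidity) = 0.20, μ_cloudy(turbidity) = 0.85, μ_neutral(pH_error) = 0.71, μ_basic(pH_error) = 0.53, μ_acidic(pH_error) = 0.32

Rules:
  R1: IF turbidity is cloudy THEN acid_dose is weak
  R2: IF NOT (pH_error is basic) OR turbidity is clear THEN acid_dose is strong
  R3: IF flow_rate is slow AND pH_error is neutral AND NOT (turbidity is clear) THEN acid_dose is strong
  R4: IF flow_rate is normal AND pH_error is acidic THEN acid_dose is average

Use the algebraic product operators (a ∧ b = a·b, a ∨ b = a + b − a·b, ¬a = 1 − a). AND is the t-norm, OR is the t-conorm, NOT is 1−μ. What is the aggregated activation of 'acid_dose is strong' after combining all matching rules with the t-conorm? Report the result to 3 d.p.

0.680

R1: cloudy=0.85 → w = 0.8500
R2: ¬basic=1−0.53=0.47, clear=0.20; OR[a + b − a·b] → w = 0.5760
R3: slow=0.43, neutral=0.71, ¬clear=1−0.20=0.80; AND[a·b] → w = 0.2442
R4: normal=0.60, acidic=0.32; AND[a·b] → w = 0.1920
Rules with consequent 'strong': {R2, R3} → strengths 0.5760, 0.2442
Aggregate via t-conorm [a + b − a·b]: 0.6796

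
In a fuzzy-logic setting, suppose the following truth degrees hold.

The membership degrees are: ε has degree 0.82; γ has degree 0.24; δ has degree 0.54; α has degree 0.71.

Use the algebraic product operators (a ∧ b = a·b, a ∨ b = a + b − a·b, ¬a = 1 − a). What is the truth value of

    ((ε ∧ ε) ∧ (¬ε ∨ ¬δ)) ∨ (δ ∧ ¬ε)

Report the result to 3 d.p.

ε ∧ ε = a·b on (0.8200, 0.8200) = 0.6724
¬ε = 1 − 0.8200 = 0.1800
¬δ = 1 − 0.5400 = 0.4600
¬ε ∨ ¬δ = a + b − a·b on (0.1800, 0.4600) = 0.5572
(ε ∧ ε) ∧ (¬ε ∨ ¬δ) = a·b on (0.6724, 0.5572) = 0.3747
¬ε = 1 − 0.8200 = 0.1800
δ ∧ ¬ε = a·b on (0.5400, 0.1800) = 0.0972
((ε ∧ ε) ∧ (¬ε ∨ ¬δ)) ∨ (δ ∧ ¬ε) = a + b − a·b on (0.3747, 0.0972) = 0.4354

0.435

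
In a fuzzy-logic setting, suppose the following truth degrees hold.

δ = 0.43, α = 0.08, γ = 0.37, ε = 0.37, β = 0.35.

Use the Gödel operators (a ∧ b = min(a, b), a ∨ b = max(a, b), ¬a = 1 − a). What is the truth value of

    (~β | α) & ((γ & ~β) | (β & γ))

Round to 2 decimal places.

0.37

~β = 1 − 0.35 = 0.65
~β | α = max(a, b) on (0.65, 0.08) = 0.65
~β = 1 − 0.35 = 0.65
γ & ~β = min(a, b) on (0.37, 0.65) = 0.37
β & γ = min(a, b) on (0.35, 0.37) = 0.35
(γ & ~β) | (β & γ) = max(a, b) on (0.37, 0.35) = 0.37
(~β | α) & ((γ & ~β) | (β & γ)) = min(a, b) on (0.65, 0.37) = 0.37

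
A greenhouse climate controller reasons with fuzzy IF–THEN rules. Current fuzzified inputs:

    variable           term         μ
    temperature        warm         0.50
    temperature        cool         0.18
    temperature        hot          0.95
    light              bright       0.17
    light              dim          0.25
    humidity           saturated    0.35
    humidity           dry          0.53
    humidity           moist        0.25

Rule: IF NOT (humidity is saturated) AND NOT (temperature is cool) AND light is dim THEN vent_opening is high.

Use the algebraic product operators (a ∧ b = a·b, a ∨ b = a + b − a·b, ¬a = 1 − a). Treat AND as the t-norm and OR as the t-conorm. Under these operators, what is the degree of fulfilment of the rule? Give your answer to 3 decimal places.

firing strength: ¬saturated=1−0.35=0.65, ¬cool=1−0.18=0.82, dim=0.25; AND[a·b] → w = 0.1333

0.133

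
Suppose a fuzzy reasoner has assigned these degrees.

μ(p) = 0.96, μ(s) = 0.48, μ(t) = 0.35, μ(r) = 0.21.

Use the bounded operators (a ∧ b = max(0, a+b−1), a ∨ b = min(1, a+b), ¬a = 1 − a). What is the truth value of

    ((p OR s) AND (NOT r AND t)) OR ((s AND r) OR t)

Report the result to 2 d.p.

0.49

p OR s = min(1, a+b) on (0.96, 0.48) = 1.00
NOT r = 1 − 0.21 = 0.79
NOT r AND t = max(0, a+b−1) on (0.79, 0.35) = 0.14
(p OR s) AND (NOT r AND t) = max(0, a+b−1) on (1.00, 0.14) = 0.14
s AND r = max(0, a+b−1) on (0.48, 0.21) = 0.00
(s AND r) OR t = min(1, a+b) on (0.00, 0.35) = 0.35
((p OR s) AND (NOT r AND t)) OR ((s AND r) OR t) = min(1, a+b) on (0.14, 0.35) = 0.49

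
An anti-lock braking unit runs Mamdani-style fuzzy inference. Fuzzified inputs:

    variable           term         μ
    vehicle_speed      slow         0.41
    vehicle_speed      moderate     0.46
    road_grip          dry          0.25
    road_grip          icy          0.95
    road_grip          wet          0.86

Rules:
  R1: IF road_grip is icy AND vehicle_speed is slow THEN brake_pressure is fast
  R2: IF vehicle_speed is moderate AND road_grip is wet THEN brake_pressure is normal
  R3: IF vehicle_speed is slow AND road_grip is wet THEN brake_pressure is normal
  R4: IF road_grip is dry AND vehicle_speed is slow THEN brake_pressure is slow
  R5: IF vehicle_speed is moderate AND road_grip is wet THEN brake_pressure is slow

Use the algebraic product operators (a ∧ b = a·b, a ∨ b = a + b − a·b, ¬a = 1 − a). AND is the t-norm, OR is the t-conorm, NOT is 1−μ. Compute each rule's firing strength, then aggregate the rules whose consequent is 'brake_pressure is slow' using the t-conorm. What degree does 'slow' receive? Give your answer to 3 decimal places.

R1: icy=0.95, slow=0.41; AND[a·b] → w = 0.3895
R2: moderate=0.46, wet=0.86; AND[a·b] → w = 0.3956
R3: slow=0.41, wet=0.86; AND[a·b] → w = 0.3526
R4: dry=0.25, slow=0.41; AND[a·b] → w = 0.1025
R5: moderate=0.46, wet=0.86; AND[a·b] → w = 0.3956
Rules with consequent 'slow': {R4, R5} → strengths 0.1025, 0.3956
Aggregate via t-conorm [a + b − a·b]: 0.4576

0.458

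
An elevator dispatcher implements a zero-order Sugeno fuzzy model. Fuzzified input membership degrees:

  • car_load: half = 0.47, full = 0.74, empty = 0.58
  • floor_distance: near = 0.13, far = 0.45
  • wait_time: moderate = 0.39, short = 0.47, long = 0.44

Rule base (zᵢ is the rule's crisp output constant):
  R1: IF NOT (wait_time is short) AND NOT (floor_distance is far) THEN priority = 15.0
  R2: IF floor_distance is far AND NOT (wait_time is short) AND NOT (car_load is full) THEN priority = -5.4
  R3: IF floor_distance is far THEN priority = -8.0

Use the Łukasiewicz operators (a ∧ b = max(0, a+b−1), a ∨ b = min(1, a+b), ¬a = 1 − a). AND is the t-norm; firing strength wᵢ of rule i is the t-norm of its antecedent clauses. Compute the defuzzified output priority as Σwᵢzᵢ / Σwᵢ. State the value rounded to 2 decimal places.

-4.53

R1 (z=15.0): ¬short=1−0.47=0.53, ¬far=1−0.45=0.55; AND[max(0, a+b−1)] → w = 0.08
R2 (z=-5.4): far=0.45, ¬short=1−0.47=0.53, ¬full=1−0.74=0.26; AND[max(0, a+b−1)] → w = 0.00
R3 (z=-8.0): far=0.45 → w = 0.45
Weighted average = (0.08·15.0 + 0.00·-5.4 + 0.45·-8.0) / (0.08 + 0.00 + 0.45)
  = -2.4000 / 0.5300 = -4.53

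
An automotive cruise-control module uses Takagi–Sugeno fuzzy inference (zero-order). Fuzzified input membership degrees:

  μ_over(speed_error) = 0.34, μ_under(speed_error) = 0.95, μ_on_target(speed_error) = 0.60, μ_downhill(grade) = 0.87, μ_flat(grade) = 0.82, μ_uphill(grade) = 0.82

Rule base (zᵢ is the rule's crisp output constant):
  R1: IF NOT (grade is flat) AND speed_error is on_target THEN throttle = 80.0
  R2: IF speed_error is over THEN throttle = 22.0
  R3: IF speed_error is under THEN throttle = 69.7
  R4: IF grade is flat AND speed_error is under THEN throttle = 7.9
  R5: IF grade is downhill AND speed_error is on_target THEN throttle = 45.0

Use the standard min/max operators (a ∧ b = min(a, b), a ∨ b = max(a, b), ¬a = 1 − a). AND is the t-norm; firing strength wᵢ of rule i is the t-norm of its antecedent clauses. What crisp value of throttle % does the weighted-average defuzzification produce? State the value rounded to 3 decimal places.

42.067

R1 (z=80.0): ¬flat=1−0.82=0.18, on_target=0.60; AND[min(a, b)] → w = 0.18
R2 (z=22.0): over=0.34 → w = 0.34
R3 (z=69.7): under=0.95 → w = 0.95
R4 (z=7.9): flat=0.82, under=0.95; AND[min(a, b)] → w = 0.82
R5 (z=45.0): downhill=0.87, on_target=0.60; AND[min(a, b)] → w = 0.60
Weighted average = (0.18·80.0 + 0.34·22.0 + 0.95·69.7 + 0.82·7.9 + 0.60·45.0) / (0.18 + 0.34 + 0.95 + 0.82 + 0.60)
  = 121.5730 / 2.8900 = 42.067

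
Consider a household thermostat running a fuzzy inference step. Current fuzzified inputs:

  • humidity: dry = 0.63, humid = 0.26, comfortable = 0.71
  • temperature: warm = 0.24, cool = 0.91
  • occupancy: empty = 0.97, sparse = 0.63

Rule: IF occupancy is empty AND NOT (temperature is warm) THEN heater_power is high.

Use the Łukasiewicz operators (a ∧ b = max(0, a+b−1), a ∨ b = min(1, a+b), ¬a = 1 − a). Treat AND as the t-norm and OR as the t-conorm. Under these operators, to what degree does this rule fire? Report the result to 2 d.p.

0.73

firing strength: empty=0.97, ¬warm=1−0.24=0.76; AND[max(0, a+b−1)] → w = 0.73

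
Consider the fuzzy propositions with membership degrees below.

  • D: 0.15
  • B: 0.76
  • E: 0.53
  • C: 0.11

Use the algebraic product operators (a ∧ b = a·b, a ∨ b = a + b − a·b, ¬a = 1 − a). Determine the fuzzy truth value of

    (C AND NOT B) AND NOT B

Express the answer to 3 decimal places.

0.006

NOT B = 1 − 0.7600 = 0.2400
C AND NOT B = a·b on (0.1100, 0.2400) = 0.0264
NOT B = 1 − 0.7600 = 0.2400
(C AND NOT B) AND NOT B = a·b on (0.0264, 0.2400) = 0.0063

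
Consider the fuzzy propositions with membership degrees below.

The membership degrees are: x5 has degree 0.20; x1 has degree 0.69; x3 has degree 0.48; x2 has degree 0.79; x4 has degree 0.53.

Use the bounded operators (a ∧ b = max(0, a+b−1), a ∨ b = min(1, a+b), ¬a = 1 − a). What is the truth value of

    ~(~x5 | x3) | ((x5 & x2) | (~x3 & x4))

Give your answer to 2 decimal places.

0.05

~x5 = 1 − 0.20 = 0.80
~x5 | x3 = min(1, a+b) on (0.80, 0.48) = 1.00
~(~x5 | x3) = 1 − 1.00 = 0.00
x5 & x2 = max(0, a+b−1) on (0.20, 0.79) = 0.00
~x3 = 1 − 0.48 = 0.52
~x3 & x4 = max(0, a+b−1) on (0.52, 0.53) = 0.05
(x5 & x2) | (~x3 & x4) = min(1, a+b) on (0.00, 0.05) = 0.05
~(~x5 | x3) | ((x5 & x2) | (~x3 & x4)) = min(1, a+b) on (0.00, 0.05) = 0.05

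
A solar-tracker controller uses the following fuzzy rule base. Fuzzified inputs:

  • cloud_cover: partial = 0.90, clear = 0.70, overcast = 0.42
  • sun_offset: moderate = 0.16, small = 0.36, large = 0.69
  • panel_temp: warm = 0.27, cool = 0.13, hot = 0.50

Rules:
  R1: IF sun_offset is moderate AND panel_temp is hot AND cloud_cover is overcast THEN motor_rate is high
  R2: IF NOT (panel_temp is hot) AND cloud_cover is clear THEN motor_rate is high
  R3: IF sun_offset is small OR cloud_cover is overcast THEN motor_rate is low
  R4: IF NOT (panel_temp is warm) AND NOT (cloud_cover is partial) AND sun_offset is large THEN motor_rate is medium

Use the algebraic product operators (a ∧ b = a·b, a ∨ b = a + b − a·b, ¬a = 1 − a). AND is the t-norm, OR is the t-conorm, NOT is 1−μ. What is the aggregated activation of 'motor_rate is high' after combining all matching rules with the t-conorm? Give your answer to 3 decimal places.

R1: moderate=0.16, hot=0.50, overcast=0.42; AND[a·b] → w = 0.0336
R2: ¬hot=1−0.50=0.50, clear=0.70; AND[a·b] → w = 0.3500
R3: small=0.36, overcast=0.42; OR[a + b − a·b] → w = 0.6288
R4: ¬warm=1−0.27=0.73, ¬partial=1−0.90=0.10, large=0.69; AND[a·b] → w = 0.0504
Rules with consequent 'high': {R1, R2} → strengths 0.0336, 0.3500
Aggregate via t-conorm [a + b − a·b]: 0.3718

0.372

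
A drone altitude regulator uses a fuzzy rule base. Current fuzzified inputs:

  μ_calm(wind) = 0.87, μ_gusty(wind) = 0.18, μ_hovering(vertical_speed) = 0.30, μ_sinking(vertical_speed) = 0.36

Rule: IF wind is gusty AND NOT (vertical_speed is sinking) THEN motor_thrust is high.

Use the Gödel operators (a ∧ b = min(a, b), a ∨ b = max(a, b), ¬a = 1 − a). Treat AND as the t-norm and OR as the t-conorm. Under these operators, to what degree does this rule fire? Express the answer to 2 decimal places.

firing strength: gusty=0.18, ¬sinking=1−0.36=0.64; AND[min(a, b)] → w = 0.18

0.18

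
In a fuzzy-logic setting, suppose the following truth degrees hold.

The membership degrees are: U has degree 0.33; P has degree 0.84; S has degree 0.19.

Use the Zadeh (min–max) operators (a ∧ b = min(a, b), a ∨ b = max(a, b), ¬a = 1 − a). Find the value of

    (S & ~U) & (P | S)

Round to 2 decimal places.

0.19

~U = 1 − 0.33 = 0.67
S & ~U = min(a, b) on (0.19, 0.67) = 0.19
P | S = max(a, b) on (0.84, 0.19) = 0.84
(S & ~U) & (P | S) = min(a, b) on (0.19, 0.84) = 0.19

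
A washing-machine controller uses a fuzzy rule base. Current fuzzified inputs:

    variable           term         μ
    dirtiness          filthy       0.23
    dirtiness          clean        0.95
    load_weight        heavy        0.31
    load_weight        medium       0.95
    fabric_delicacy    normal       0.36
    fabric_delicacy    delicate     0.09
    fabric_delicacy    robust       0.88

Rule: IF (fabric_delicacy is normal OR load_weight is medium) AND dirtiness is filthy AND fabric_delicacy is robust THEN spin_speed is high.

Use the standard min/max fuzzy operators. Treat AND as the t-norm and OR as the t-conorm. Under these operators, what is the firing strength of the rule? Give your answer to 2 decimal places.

firing strength: (normal=0.36 OR medium=0.95) = 0.95; AND[min(a, b)] with filthy=0.23, robust=0.88 → w = 0.23

0.23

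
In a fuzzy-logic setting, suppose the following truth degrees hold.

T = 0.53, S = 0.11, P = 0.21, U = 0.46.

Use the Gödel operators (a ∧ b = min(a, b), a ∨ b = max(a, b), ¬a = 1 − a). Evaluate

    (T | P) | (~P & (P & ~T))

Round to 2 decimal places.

0.53

T | P = max(a, b) on (0.53, 0.21) = 0.53
~P = 1 − 0.21 = 0.79
~T = 1 − 0.53 = 0.47
P & ~T = min(a, b) on (0.21, 0.47) = 0.21
~P & (P & ~T) = min(a, b) on (0.79, 0.21) = 0.21
(T | P) | (~P & (P & ~T)) = max(a, b) on (0.53, 0.21) = 0.53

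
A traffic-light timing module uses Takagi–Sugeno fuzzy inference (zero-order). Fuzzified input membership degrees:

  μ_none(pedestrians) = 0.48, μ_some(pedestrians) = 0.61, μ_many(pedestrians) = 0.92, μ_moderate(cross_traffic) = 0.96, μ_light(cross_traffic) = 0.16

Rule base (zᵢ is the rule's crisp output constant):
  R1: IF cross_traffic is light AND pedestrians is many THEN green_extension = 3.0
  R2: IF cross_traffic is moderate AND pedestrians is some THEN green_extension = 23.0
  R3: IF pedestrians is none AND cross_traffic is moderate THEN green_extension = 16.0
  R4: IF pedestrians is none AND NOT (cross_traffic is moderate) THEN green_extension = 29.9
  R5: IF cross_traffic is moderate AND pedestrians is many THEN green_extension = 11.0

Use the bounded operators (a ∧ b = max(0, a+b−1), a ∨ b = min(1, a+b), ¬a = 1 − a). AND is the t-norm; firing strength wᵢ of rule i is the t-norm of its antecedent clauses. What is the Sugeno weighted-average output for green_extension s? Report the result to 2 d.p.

15.26

R1 (z=3.0): light=0.16, many=0.92; AND[max(0, a+b−1)] → w = 0.08
R2 (z=23.0): moderate=0.96, some=0.61; AND[max(0, a+b−1)] → w = 0.57
R3 (z=16.0): none=0.48, moderate=0.96; AND[max(0, a+b−1)] → w = 0.44
R4 (z=29.9): none=0.48, ¬moderate=1−0.96=0.04; AND[max(0, a+b−1)] → w = 0.00
R5 (z=11.0): moderate=0.96, many=0.92; AND[max(0, a+b−1)] → w = 0.88
Weighted average = (0.08·3.0 + 0.57·23.0 + 0.44·16.0 + 0.00·29.9 + 0.88·11.0) / (0.08 + 0.57 + 0.44 + 0.00 + 0.88)
  = 30.0700 / 1.9700 = 15.26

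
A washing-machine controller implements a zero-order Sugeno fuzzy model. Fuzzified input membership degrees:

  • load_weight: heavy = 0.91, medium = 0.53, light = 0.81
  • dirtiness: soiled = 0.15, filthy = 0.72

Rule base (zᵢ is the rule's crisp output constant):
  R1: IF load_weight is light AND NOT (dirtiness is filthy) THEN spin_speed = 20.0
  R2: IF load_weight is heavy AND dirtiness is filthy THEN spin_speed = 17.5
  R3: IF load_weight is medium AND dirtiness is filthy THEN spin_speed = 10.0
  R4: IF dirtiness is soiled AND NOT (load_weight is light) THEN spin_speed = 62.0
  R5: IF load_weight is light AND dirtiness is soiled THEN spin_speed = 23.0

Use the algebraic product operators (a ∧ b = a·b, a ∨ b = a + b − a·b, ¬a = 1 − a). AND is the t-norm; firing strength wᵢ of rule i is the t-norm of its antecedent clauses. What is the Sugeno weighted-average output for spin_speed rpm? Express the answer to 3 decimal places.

17.246

R1 (z=20.0): light=0.81, ¬filthy=1−0.72=0.28; AND[a·b] → w = 0.2268
R2 (z=17.5): heavy=0.91, filthy=0.72; AND[a·b] → w = 0.6552
R3 (z=10.0): medium=0.53, filthy=0.72; AND[a·b] → w = 0.3816
R4 (z=62.0): soiled=0.15, ¬light=1−0.81=0.19; AND[a·b] → w = 0.0285
R5 (z=23.0): light=0.81, soiled=0.15; AND[a·b] → w = 0.1215
Weighted average = (0.2268·20.0 + 0.6552·17.5 + 0.3816·10.0 + 0.0285·62.0 + 0.1215·23.0) / (0.2268 + 0.6552 + 0.3816 + 0.0285 + 0.1215)
  = 24.3795 / 1.4136 = 17.246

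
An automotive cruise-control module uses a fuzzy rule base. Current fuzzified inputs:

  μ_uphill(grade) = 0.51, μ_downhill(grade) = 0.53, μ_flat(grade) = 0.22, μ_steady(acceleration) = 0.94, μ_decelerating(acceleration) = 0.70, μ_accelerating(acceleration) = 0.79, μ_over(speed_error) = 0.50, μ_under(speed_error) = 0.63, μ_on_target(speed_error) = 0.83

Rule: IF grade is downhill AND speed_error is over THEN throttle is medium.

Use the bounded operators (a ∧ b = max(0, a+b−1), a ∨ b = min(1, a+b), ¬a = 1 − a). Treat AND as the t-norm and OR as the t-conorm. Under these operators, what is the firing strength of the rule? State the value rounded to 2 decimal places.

firing strength: downhill=0.53, over=0.50; AND[max(0, a+b−1)] → w = 0.03

0.03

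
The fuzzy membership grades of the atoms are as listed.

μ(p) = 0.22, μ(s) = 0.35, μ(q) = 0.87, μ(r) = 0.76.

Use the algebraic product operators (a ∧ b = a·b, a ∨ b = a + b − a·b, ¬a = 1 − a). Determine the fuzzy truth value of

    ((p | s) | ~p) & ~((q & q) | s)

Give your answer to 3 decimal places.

0.140

p | s = a + b − a·b on (0.2200, 0.3500) = 0.4930
~p = 1 − 0.2200 = 0.7800
(p | s) | ~p = a + b − a·b on (0.4930, 0.7800) = 0.8885
q & q = a·b on (0.8700, 0.8700) = 0.7569
(q & q) | s = a + b − a·b on (0.7569, 0.3500) = 0.8420
~((q & q) | s) = 1 − 0.8420 = 0.1580
((p | s) | ~p) & ~((q & q) | s) = a·b on (0.8885, 0.1580) = 0.1404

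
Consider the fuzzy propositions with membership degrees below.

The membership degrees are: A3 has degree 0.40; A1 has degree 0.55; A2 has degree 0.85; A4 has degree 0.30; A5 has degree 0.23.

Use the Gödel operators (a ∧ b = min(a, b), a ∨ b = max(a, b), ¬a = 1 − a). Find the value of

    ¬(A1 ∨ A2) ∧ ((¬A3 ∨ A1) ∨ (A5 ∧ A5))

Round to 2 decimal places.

A1 ∨ A2 = max(a, b) on (0.55, 0.85) = 0.85
¬(A1 ∨ A2) = 1 − 0.85 = 0.15
¬A3 = 1 − 0.40 = 0.60
¬A3 ∨ A1 = max(a, b) on (0.60, 0.55) = 0.60
A5 ∧ A5 = min(a, b) on (0.23, 0.23) = 0.23
(¬A3 ∨ A1) ∨ (A5 ∧ A5) = max(a, b) on (0.60, 0.23) = 0.60
¬(A1 ∨ A2) ∧ ((¬A3 ∨ A1) ∨ (A5 ∧ A5)) = min(a, b) on (0.15, 0.60) = 0.15

0.15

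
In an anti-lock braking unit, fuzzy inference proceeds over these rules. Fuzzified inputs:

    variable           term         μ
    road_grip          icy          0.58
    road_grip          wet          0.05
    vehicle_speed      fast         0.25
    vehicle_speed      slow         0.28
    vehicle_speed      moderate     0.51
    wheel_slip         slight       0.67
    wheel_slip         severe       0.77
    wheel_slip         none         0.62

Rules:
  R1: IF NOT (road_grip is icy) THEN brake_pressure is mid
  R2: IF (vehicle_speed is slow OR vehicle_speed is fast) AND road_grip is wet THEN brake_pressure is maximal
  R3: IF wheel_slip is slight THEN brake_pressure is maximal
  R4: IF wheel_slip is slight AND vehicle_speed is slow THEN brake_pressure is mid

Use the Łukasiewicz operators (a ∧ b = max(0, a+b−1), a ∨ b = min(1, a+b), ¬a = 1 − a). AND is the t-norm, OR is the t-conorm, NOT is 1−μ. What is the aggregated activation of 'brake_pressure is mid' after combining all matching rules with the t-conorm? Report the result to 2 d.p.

R1: ¬icy=1−0.58=0.42 → w = 0.42
R2: (slow=0.28 OR fast=0.25) = 0.53; AND[max(0, a+b−1)] with wet=0.05 → w = 0.00
R3: slight=0.67 → w = 0.67
R4: slight=0.67, slow=0.28; AND[max(0, a+b−1)] → w = 0.00
Rules with consequent 'mid': {R1, R4} → strengths 0.42, 0.00
Aggregate via t-conorm [min(1, a+b)]: 0.42

0.42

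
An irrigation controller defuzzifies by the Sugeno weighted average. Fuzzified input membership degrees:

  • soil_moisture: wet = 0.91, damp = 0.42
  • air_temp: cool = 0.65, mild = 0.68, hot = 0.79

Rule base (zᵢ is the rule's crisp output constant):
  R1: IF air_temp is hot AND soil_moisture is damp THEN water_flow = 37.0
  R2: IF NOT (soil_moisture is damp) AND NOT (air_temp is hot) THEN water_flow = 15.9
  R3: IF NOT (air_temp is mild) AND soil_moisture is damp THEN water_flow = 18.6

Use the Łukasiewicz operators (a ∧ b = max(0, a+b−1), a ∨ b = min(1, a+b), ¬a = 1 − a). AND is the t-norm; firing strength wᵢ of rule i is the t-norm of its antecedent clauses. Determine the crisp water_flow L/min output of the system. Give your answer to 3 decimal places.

R1 (z=37.0): hot=0.79, damp=0.42; AND[max(0, a+b−1)] → w = 0.21
R2 (z=15.9): ¬damp=1−0.42=0.58, ¬hot=1−0.79=0.21; AND[max(0, a+b−1)] → w = 0.00
R3 (z=18.6): ¬mild=1−0.68=0.32, damp=0.42; AND[max(0, a+b−1)] → w = 0.00
Weighted average = (0.21·37.0 + 0.00·15.9 + 0.00·18.6) / (0.21 + 0.00 + 0.00)
  = 7.7700 / 0.2100 = 37.000

37.000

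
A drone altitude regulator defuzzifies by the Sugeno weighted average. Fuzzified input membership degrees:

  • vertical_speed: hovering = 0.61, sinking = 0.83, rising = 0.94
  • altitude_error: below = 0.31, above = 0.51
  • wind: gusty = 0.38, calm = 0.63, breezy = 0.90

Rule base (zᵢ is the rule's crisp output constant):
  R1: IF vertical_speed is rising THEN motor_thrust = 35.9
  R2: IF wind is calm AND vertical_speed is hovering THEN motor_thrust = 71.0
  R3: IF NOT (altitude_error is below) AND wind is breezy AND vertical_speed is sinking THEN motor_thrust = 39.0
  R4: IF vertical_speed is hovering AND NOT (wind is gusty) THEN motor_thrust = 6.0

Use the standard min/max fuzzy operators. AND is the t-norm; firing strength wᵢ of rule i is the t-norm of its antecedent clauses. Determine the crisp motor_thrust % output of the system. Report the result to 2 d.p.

37.76

R1 (z=35.9): rising=0.94 → w = 0.94
R2 (z=71.0): calm=0.63, hovering=0.61; AND[min(a, b)] → w = 0.61
R3 (z=39.0): ¬below=1−0.31=0.69, breezy=0.90, sinking=0.83; AND[min(a, b)] → w = 0.69
R4 (z=6.0): hovering=0.61, ¬gusty=1−0.38=0.62; AND[min(a, b)] → w = 0.61
Weighted average = (0.94·35.9 + 0.61·71.0 + 0.69·39.0 + 0.61·6.0) / (0.94 + 0.61 + 0.69 + 0.61)
  = 107.6260 / 2.8500 = 37.76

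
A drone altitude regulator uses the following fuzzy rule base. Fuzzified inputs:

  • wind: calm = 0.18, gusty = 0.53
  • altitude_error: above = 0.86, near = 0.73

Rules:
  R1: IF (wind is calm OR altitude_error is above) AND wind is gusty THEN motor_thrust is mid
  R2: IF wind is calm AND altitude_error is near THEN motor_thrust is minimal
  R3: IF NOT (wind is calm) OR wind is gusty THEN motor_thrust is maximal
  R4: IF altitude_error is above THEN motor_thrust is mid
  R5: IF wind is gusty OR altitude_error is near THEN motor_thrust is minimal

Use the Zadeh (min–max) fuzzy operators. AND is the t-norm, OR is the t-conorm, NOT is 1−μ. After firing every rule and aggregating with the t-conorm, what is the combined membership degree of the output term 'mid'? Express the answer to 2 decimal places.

0.86

R1: (calm=0.18 OR above=0.86) = 0.86; AND[min(a, b)] with gusty=0.53 → w = 0.53
R2: calm=0.18, near=0.73; AND[min(a, b)] → w = 0.18
R3: ¬calm=1−0.18=0.82, gusty=0.53; OR[max(a, b)] → w = 0.82
R4: above=0.86 → w = 0.86
R5: gusty=0.53, near=0.73; OR[max(a, b)] → w = 0.73
Rules with consequent 'mid': {R1, R4} → strengths 0.53, 0.86
Aggregate via t-conorm [max(a, b)]: 0.86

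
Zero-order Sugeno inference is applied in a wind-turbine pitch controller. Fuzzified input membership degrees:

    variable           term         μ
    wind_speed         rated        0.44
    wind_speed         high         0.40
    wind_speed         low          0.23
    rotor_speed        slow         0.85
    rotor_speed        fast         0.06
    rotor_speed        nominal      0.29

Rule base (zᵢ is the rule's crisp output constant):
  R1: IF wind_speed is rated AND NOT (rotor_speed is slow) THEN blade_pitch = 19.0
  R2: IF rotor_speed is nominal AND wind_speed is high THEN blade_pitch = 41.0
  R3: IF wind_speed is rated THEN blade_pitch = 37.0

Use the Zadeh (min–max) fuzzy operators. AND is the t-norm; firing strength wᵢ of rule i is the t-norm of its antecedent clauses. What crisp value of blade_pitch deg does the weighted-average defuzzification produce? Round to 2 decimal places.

35.25

R1 (z=19.0): rated=0.44, ¬slow=1−0.85=0.15; AND[min(a, b)] → w = 0.15
R2 (z=41.0): nominal=0.29, high=0.40; AND[min(a, b)] → w = 0.29
R3 (z=37.0): rated=0.44 → w = 0.44
Weighted average = (0.15·19.0 + 0.29·41.0 + 0.44·37.0) / (0.15 + 0.29 + 0.44)
  = 31.0200 / 0.8800 = 35.25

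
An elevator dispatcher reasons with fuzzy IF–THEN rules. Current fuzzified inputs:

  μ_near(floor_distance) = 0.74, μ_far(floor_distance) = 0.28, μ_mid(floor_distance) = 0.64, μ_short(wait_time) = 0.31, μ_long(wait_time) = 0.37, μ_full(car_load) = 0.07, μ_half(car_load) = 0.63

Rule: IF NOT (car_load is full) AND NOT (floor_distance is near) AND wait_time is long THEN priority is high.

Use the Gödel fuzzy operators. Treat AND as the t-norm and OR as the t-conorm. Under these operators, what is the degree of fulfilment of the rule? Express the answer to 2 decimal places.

0.26

firing strength: ¬full=1−0.07=0.93, ¬near=1−0.74=0.26, long=0.37; AND[min(a, b)] → w = 0.26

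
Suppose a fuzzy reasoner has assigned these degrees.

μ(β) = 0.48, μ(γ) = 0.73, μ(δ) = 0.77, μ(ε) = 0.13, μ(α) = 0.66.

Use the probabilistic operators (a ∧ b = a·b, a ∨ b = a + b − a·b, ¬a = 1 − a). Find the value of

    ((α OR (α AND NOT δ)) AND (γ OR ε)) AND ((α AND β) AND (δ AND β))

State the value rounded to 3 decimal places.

NOT δ = 1 − 0.7700 = 0.2300
α AND NOT δ = a·b on (0.6600, 0.2300) = 0.1518
α OR (α AND NOT δ) = a + b − a·b on (0.6600, 0.1518) = 0.7116
γ OR ε = a + b − a·b on (0.7300, 0.1300) = 0.7651
(α OR (α AND NOT δ)) AND (γ OR ε) = a·b on (0.7116, 0.7651) = 0.5445
α AND β = a·b on (0.6600, 0.4800) = 0.3168
δ AND β = a·b on (0.7700, 0.4800) = 0.3696
(α AND β) AND (δ AND β) = a·b on (0.3168, 0.3696) = 0.1171
((α OR (α AND NOT δ)) AND (γ OR ε)) AND ((α AND β) AND (δ AND β)) = a·b on (0.5445, 0.1171) = 0.0637

0.064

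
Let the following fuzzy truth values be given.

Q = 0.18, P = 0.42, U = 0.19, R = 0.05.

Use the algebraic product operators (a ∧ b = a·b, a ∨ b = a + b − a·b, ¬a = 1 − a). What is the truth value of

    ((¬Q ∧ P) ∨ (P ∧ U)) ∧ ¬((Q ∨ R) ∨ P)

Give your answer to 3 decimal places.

¬Q = 1 − 0.1800 = 0.8200
¬Q ∧ P = a·b on (0.8200, 0.4200) = 0.3444
P ∧ U = a·b on (0.4200, 0.1900) = 0.0798
(¬Q ∧ P) ∨ (P ∧ U) = a + b − a·b on (0.3444, 0.0798) = 0.3967
Q ∨ R = a + b − a·b on (0.1800, 0.0500) = 0.2210
(Q ∨ R) ∨ P = a + b − a·b on (0.2210, 0.4200) = 0.5482
¬((Q ∨ R) ∨ P) = 1 − 0.5482 = 0.4518
((¬Q ∧ P) ∨ (P ∧ U)) ∧ ¬((Q ∨ R) ∨ P) = a·b on (0.3967, 0.4518) = 0.1792

0.179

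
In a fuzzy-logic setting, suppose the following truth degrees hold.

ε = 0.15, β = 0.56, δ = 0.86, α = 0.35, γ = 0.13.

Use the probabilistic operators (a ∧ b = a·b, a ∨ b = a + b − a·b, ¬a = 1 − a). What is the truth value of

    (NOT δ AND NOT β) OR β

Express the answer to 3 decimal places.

NOT δ = 1 − 0.8600 = 0.1400
NOT β = 1 − 0.5600 = 0.4400
NOT δ AND NOT β = a·b on (0.1400, 0.4400) = 0.0616
(NOT δ AND NOT β) OR β = a + b − a·b on (0.0616, 0.5600) = 0.5871

0.587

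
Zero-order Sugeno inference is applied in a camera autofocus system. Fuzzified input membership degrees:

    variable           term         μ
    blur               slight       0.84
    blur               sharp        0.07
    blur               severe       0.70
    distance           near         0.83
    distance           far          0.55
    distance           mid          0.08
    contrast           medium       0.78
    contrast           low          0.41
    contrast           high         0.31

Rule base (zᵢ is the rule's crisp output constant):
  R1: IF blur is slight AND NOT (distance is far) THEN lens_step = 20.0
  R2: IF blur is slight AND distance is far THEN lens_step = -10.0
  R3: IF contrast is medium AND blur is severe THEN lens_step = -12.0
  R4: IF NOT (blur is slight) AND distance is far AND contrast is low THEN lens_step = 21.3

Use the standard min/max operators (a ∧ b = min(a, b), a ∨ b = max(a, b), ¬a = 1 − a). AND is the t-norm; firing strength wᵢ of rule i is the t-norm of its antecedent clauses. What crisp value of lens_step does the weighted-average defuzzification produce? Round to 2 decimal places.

R1 (z=20.0): slight=0.84, ¬far=1−0.55=0.45; AND[min(a, b)] → w = 0.45
R2 (z=-10.0): slight=0.84, far=0.55; AND[min(a, b)] → w = 0.55
R3 (z=-12.0): medium=0.78, severe=0.70; AND[min(a, b)] → w = 0.70
R4 (z=21.3): ¬slight=1−0.84=0.16, far=0.55, low=0.41; AND[min(a, b)] → w = 0.16
Weighted average = (0.45·20.0 + 0.55·-10.0 + 0.70·-12.0 + 0.16·21.3) / (0.45 + 0.55 + 0.70 + 0.16)
  = -1.4920 / 1.8600 = -0.80

-0.80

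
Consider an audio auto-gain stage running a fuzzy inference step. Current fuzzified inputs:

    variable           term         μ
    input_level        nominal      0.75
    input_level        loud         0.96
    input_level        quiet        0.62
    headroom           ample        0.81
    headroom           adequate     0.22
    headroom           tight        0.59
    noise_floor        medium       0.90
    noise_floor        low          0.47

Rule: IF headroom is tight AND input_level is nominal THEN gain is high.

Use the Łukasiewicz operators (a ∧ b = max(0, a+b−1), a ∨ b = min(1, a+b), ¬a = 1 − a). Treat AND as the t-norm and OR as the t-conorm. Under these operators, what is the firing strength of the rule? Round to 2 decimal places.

firing strength: tight=0.59, nominal=0.75; AND[max(0, a+b−1)] → w = 0.34

0.34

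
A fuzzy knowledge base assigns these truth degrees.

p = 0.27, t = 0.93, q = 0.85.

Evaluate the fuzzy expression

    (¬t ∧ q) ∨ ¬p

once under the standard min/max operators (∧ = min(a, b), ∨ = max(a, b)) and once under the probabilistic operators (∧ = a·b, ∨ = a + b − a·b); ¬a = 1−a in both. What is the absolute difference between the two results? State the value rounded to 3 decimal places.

Under standard min/max:
  ¬t = 1 − 0.93 = 0.07
  ¬t ∧ q = min(a, b) on (0.07, 0.85) = 0.07
  ¬p = 1 − 0.27 = 0.73
  (¬t ∧ q) ∨ ¬p = max(a, b) on (0.07, 0.73) = 0.73
  → value = 0.7300
Under probabilistic:
  ¬t = 1 − 0.9300 = 0.0700
  ¬t ∧ q = a·b on (0.0700, 0.8500) = 0.0595
  ¬p = 1 − 0.2700 = 0.7300
  (¬t ∧ q) ∨ ¬p = a + b − a·b on (0.0595, 0.7300) = 0.7461
  → value = 0.7461
|0.7300 − 0.7461| = 0.016

0.016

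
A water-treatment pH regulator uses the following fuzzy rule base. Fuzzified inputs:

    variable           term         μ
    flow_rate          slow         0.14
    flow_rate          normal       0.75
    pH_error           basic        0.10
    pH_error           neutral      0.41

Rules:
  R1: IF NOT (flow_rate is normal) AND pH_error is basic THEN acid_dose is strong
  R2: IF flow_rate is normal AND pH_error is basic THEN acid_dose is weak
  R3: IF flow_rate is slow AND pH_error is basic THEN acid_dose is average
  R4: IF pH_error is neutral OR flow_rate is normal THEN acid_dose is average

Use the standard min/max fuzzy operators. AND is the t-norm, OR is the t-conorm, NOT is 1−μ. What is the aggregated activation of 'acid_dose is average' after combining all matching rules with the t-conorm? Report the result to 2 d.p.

R1: ¬normal=1−0.75=0.25, basic=0.10; AND[min(a, b)] → w = 0.10
R2: normal=0.75, basic=0.10; AND[min(a, b)] → w = 0.10
R3: slow=0.14, basic=0.10; AND[min(a, b)] → w = 0.10
R4: neutral=0.41, normal=0.75; OR[max(a, b)] → w = 0.75
Rules with consequent 'average': {R3, R4} → strengths 0.10, 0.75
Aggregate via t-conorm [max(a, b)]: 0.75

0.75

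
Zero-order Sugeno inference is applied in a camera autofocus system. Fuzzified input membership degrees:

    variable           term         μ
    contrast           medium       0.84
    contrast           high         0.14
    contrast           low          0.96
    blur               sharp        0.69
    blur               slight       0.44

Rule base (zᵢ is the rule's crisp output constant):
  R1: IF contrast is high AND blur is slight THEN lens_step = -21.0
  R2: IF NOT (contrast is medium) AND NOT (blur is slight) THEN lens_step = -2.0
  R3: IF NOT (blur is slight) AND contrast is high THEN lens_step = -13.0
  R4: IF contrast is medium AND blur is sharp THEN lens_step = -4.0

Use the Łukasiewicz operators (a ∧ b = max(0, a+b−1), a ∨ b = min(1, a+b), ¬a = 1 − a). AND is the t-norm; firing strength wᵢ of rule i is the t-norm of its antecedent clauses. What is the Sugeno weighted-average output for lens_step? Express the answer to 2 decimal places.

R1 (z=-21.0): high=0.14, slight=0.44; AND[max(0, a+b−1)] → w = 0.00
R2 (z=-2.0): ¬medium=1−0.84=0.16, ¬slight=1−0.44=0.56; AND[max(0, a+b−1)] → w = 0.00
R3 (z=-13.0): ¬slight=1−0.44=0.56, high=0.14; AND[max(0, a+b−1)] → w = 0.00
R4 (z=-4.0): medium=0.84, sharp=0.69; AND[max(0, a+b−1)] → w = 0.53
Weighted average = (0.00·-21.0 + 0.00·-2.0 + 0.00·-13.0 + 0.53·-4.0) / (0.00 + 0.00 + 0.00 + 0.53)
  = -2.1200 / 0.5300 = -4.00

-4.00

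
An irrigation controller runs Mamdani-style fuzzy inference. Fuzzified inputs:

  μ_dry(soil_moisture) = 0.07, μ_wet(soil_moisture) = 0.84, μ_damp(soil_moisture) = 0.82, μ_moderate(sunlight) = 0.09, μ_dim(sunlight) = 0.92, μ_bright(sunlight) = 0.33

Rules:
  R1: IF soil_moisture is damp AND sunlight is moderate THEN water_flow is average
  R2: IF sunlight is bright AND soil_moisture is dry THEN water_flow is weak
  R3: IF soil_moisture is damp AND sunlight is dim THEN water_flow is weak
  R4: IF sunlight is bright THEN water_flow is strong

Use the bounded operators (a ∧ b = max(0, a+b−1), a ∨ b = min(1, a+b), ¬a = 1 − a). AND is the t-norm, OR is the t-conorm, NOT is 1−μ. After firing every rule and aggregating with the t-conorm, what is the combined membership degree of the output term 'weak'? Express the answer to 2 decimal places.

0.74

R1: damp=0.82, moderate=0.09; AND[max(0, a+b−1)] → w = 0.00
R2: bright=0.33, dry=0.07; AND[max(0, a+b−1)] → w = 0.00
R3: damp=0.82, dim=0.92; AND[max(0, a+b−1)] → w = 0.74
R4: bright=0.33 → w = 0.33
Rules with consequent 'weak': {R2, R3} → strengths 0.00, 0.74
Aggregate via t-conorm [min(1, a+b)]: 0.74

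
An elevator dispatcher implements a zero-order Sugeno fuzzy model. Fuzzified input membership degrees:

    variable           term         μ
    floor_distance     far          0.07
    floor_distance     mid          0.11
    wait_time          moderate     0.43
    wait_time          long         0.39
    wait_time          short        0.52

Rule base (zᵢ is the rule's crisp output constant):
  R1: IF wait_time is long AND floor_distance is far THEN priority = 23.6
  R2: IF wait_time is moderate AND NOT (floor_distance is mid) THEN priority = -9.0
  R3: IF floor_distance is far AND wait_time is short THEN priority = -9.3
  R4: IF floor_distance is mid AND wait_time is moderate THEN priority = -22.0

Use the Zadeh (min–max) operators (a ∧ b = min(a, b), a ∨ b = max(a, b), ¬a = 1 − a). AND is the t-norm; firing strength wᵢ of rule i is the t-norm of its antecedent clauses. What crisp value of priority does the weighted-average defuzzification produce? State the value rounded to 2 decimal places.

-7.78

R1 (z=23.6): long=0.39, far=0.07; AND[min(a, b)] → w = 0.07
R2 (z=-9.0): moderate=0.43, ¬mid=1−0.11=0.89; AND[min(a, b)] → w = 0.43
R3 (z=-9.3): far=0.07, short=0.52; AND[min(a, b)] → w = 0.07
R4 (z=-22.0): mid=0.11, moderate=0.43; AND[min(a, b)] → w = 0.11
Weighted average = (0.07·23.6 + 0.43·-9.0 + 0.07·-9.3 + 0.11·-22.0) / (0.07 + 0.43 + 0.07 + 0.11)
  = -5.2890 / 0.6800 = -7.78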